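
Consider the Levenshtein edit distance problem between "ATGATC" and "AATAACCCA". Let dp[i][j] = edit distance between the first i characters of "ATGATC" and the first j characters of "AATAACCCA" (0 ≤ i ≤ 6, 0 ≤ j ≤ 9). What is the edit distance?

5

   ''  A  A  T  A  A  C  C  C  A
''  0  1  2  3  4  5  6  7  8  9
 A  1  0  1  2  3  4  5  6  7  8
 T  2  1  1  1  2  3  4  5  6  7
 G  3  2  2  2  2  3  4  5  6  7
 A  4  3  2  3  2  2  3  4  5  6
 T  5  4  3  2  3  3  3  4  5  6
 C  6  5  4  3  3  4  3  3  4  5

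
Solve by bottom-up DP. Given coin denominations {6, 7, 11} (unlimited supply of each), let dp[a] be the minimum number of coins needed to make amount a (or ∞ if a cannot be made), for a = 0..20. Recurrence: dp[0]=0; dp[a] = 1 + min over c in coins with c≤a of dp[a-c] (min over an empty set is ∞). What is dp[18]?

2

 a  0  1  2  3  4  5  6  7  8  9 10 11 12 13 14 15 16 17 18 19 20
dp  0  -  -  -  -  -  1  1  -  -  -  1  2  2  2  -  -  2  2  3  3
(- denotes ∞ / unreachable)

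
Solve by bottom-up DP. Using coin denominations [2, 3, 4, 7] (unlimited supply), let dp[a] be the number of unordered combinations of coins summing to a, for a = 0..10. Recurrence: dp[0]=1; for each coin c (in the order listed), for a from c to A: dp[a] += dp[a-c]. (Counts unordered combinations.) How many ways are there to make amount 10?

after  coin     0     1     2     3     4     5     6     7     8     9    10
          2     1     0     1     0     1     0     1     0     1     0     1
          3     1     0     1     1     1     1     2     1     2     2     2
          4     1     0     1     1     2     1     3     2     4     3     5
          7     1     0     1     1     2     1     3     3     4     4     6

6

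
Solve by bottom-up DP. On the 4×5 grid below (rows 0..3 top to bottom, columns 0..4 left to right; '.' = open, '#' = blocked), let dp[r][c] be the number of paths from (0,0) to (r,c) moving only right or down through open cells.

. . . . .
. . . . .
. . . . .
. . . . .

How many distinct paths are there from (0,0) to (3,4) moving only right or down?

r\c   0   1   2   3   4
  0   1   1   1   1   1
  1   1   2   3   4   5
  2   1   3   6  10  15
  3   1   4  10  20  35

35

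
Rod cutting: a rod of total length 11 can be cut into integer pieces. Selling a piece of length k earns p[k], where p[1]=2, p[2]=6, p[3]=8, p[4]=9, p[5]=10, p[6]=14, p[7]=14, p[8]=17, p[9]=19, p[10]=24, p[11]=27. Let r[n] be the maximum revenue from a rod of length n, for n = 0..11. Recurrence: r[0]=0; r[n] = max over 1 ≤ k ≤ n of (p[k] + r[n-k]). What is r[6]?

18

   n    0    1    2    3    4    5    6    7    8    9   10   11
r[n]    0    2    6    8   12   14   18   20   24   26   30   32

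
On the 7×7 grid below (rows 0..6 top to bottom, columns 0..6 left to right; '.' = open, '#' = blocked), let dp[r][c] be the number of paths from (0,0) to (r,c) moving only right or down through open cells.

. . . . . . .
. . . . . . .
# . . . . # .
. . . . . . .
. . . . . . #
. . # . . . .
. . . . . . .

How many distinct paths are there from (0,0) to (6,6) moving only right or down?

437

r\c   0   1   2   3   4   5   6
  0   1   1   1   1   1   1   1
  1   1   2   3   4   5   6   7
  2   0   2   5   9  14   0   7
  3   0   2   7  16  30  30  37
  4   0   2   9  25  55  85   0
  5   0   2   0  25  80 165 165
  6   0   2   2  27 107 272 437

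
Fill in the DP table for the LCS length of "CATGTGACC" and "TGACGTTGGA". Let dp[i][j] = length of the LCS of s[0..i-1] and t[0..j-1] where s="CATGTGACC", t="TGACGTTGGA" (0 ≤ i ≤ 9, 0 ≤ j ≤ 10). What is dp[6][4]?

2

   ''  T  G  A  C  G  T  T  G  G  A
''  0  0  0  0  0  0  0  0  0  0  0
 C  0  0  0  0  1  1  1  1  1  1  1
 A  0  0  0  1  1  1  1  1  1  1  2
 T  0  1  1  1  1  1  2  2  2  2  2
 G  0  1  2  2  2  2  2  2  3  3  3
 T  0  1  2  2  2  2  3  3  3  3  3
 G  0  1  2  2  2  3  3  3  4  4  4
 A  0  1  2  3  3  3  3  3  4  4  5
 C  0  1  2  3  4  4  4  4  4  4  5
 C  0  1  2  3  4  4  4  4  4  4  5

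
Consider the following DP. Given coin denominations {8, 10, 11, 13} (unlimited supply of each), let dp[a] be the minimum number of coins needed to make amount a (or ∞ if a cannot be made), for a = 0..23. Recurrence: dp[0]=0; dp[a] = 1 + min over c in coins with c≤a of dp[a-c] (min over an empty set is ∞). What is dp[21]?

 a  0  1  2  3  4  5  6  7  8  9 10 11 12 13 14 15 16 17 18 19 20 21 22 23
dp  0  -  -  -  -  -  -  -  1  -  1  1  -  1  -  -  2  -  2  2  2  2  2  2
(- denotes ∞ / unreachable)

2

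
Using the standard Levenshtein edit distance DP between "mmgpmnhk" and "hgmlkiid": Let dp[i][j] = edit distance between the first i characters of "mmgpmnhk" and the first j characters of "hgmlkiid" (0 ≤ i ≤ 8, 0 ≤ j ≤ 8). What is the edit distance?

8

   ''  h  g  m  l  k  i  i  d
''  0  1  2  3  4  5  6  7  8
 m  1  1  2  2  3  4  5  6  7
 m  2  2  2  2  3  4  5  6  7
 g  3  3  2  3  3  4  5  6  7
 p  4  4  3  3  4  4  5  6  7
 m  5  5  4  3  4  5  5  6  7
 n  6  6  5  4  4  5  6  6  7
 h  7  6  6  5  5  5  6  7  7
 k  8  7  7  6  6  5  6  7  8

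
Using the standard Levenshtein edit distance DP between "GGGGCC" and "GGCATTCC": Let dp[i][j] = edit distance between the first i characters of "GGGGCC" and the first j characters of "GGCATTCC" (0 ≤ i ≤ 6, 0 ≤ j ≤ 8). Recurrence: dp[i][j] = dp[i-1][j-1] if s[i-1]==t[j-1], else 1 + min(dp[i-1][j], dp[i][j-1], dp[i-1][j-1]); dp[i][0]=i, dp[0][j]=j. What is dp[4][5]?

   ''  G  G  C  A  T  T  C  C
''  0  1  2  3  4  5  6  7  8
 G  1  0  1  2  3  4  5  6  7
 G  2  1  0  1  2  3  4  5  6
 G  3  2  1  1  2  3  4  5  6
 G  4  3  2  2  2  3  4  5  6
 C  5  4  3  2  3  3  4  4  5
 C  6  5  4  3  3  4  4  4  4

3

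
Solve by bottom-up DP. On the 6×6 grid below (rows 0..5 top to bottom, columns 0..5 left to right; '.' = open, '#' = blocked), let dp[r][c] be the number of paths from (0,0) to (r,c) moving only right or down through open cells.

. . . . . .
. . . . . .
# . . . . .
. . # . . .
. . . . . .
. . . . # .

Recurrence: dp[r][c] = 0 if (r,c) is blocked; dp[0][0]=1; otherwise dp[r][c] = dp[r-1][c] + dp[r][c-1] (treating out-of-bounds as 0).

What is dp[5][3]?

r\c   0   1   2   3   4   5
  0   1   1   1   1   1   1
  1   1   2   3   4   5   6
  2   0   2   5   9  14  20
  3   0   2   0   9  23  43
  4   0   2   2  11  34  77
  5   0   2   4  15   0  77

15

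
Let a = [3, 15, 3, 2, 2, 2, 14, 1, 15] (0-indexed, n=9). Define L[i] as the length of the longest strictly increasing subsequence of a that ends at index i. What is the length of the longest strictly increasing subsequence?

   i    0    1    2    3    4    5    6    7    8
a[i]    3   15    3    2    2    2   14    1   15
L[i]    1    2    1    1    1    1    2    1    3

3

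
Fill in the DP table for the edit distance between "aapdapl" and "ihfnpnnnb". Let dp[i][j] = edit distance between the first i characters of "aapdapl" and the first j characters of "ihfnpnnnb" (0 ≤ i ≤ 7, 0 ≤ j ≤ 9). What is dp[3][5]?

4

   ''  i  h  f  n  p  n  n  n  b
''  0  1  2  3  4  5  6  7  8  9
 a  1  1  2  3  4  5  6  7  8  9
 a  2  2  2  3  4  5  6  7  8  9
 p  3  3  3  3  4  4  5  6  7  8
 d  4  4  4  4  4  5  5  6  7  8
 a  5  5  5  5  5  5  6  6  7  8
 p  6  6  6  6  6  5  6  7  7  8
 l  7  7  7  7  7  6  6  7  8  8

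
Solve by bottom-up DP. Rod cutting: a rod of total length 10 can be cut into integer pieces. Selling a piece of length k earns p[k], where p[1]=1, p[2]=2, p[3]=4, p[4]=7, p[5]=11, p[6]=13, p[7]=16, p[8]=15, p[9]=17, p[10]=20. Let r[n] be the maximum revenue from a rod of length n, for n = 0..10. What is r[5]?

   n    0    1    2    3    4    5    6    7    8    9   10
r[n]    0    1    2    4    7   11   13   16   17   18   22

11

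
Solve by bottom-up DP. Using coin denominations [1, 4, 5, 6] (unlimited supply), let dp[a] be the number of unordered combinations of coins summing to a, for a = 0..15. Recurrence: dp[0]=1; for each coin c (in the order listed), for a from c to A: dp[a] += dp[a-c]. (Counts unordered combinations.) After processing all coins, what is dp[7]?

after  coin     0     1     2     3     4     5     6     7     8     9    10    11    12    13    14    15
          1     1     1     1     1     1     1     1     1     1     1     1     1     1     1     1     1
          4     1     1     1     1     2     2     2     2     3     3     3     3     4     4     4     4
          5     1     1     1     1     2     3     3     3     4     5     6     6     7     8     9    10
          6     1     1     1     1     2     3     4     4     5     6     8     9    11    12    14    16

4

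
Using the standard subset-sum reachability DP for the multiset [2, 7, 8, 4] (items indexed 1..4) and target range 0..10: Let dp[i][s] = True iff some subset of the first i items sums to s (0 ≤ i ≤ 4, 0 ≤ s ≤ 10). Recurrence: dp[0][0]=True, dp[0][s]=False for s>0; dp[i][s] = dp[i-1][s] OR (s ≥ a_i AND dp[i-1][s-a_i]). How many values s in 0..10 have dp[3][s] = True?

6

i\s   0   1   2   3   4   5   6   7   8   9  10
  0   T   F   F   F   F   F   F   F   F   F   F
  1   T   F   T   F   F   F   F   F   F   F   F
  2   T   F   T   F   F   F   F   T   F   T   F
  3   T   F   T   F   F   F   F   T   T   T   T
  4   T   F   T   F   T   F   T   T   T   T   T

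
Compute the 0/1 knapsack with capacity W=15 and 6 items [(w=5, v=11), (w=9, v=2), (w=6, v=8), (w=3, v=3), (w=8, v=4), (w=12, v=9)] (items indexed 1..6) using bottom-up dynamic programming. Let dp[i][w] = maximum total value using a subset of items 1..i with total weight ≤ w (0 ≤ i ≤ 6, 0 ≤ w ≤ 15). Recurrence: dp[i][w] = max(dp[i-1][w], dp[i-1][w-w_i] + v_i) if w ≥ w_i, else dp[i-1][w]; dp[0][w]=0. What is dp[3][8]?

11

i\w   0   1   2   3   4   5   6   7   8   9  10  11  12  13  14  15
  0   0   0   0   0   0   0   0   0   0   0   0   0   0   0   0   0
  1   0   0   0   0   0  11  11  11  11  11  11  11  11  11  11  11
  2   0   0   0   0   0  11  11  11  11  11  11  11  11  11  13  13
  3   0   0   0   0   0  11  11  11  11  11  11  19  19  19  19  19
  4   0   0   0   3   3  11  11  11  14  14  14  19  19  19  22  22
  5   0   0   0   3   3  11  11  11  14  14  14  19  19  19  22  22
  6   0   0   0   3   3  11  11  11  14  14  14  19  19  19  22  22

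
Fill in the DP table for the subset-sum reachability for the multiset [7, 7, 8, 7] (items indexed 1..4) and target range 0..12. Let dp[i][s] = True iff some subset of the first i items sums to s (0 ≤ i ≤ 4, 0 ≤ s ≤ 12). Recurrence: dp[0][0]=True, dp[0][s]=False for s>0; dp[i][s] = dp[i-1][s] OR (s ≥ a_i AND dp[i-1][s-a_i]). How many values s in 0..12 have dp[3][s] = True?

3

i\s   0   1   2   3   4   5   6   7   8   9  10  11  12
  0   T   F   F   F   F   F   F   F   F   F   F   F   F
  1   T   F   F   F   F   F   F   T   F   F   F   F   F
  2   T   F   F   F   F   F   F   T   F   F   F   F   F
  3   T   F   F   F   F   F   F   T   T   F   F   F   F
  4   T   F   F   F   F   F   F   T   T   F   F   F   F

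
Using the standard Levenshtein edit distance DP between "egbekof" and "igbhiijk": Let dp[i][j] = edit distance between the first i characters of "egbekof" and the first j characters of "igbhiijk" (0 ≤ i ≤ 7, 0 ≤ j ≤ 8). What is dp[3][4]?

2

   ''  i  g  b  h  i  i  j  k
''  0  1  2  3  4  5  6  7  8
 e  1  1  2  3  4  5  6  7  8
 g  2  2  1  2  3  4  5  6  7
 b  3  3  2  1  2  3  4  5  6
 e  4  4  3  2  2  3  4  5  6
 k  5  5  4  3  3  3  4  5  5
 o  6  6  5  4  4  4  4  5  6
 f  7  7  6  5  5  5  5  5  6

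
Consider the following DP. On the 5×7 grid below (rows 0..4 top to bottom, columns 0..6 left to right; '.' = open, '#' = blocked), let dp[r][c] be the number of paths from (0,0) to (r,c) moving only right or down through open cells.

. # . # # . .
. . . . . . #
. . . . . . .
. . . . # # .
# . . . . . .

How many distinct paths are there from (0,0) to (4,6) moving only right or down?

r\c   0   1   2   3   4   5   6
  0   1   0   0   0   0   0   0
  1   1   1   1   1   1   1   0
  2   1   2   3   4   5   6   6
  3   1   3   6  10   0   0   6
  4   0   3   9  19  19  19  25

25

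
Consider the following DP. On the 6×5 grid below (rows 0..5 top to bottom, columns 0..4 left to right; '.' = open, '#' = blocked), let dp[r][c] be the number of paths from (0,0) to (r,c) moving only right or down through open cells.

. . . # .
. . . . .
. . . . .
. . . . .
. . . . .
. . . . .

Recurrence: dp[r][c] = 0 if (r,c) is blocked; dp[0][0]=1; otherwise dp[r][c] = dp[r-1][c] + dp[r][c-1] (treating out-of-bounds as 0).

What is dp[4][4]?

65

r\c   0   1   2   3   4
  0   1   1   1   0   0
  1   1   2   3   3   3
  2   1   3   6   9  12
  3   1   4  10  19  31
  4   1   5  15  34  65
  5   1   6  21  55 120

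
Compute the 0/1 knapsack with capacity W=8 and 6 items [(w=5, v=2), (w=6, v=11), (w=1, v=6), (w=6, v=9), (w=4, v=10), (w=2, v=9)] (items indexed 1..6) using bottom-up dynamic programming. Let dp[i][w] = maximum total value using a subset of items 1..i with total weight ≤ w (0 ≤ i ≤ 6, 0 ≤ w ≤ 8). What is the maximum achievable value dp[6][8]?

25

i\w   0   1   2   3   4   5   6   7   8
  0   0   0   0   0   0   0   0   0   0
  1   0   0   0   0   0   2   2   2   2
  2   0   0   0   0   0   2  11  11  11
  3   0   6   6   6   6   6  11  17  17
  4   0   6   6   6   6   6  11  17  17
  5   0   6   6   6  10  16  16  17  17
  6   0   6   9  15  15  16  19  25  25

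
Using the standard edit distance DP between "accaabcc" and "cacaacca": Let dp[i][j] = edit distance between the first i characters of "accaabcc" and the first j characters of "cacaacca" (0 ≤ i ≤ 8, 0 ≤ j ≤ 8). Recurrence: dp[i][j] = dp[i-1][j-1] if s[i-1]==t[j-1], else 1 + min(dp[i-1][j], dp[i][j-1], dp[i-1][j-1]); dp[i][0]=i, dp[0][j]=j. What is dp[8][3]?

5

   ''  c  a  c  a  a  c  c  a
''  0  1  2  3  4  5  6  7  8
 a  1  1  1  2  3  4  5  6  7
 c  2  1  2  1  2  3  4  5  6
 c  3  2  2  2  2  3  3  4  5
 a  4  3  2  3  2  2  3  4  4
 a  5  4  3  3  3  2  3  4  4
 b  6  5  4  4  4  3  3  4  5
 c  7  6  5  4  5  4  3  3  4
 c  8  7  6  5  5  5  4  3  4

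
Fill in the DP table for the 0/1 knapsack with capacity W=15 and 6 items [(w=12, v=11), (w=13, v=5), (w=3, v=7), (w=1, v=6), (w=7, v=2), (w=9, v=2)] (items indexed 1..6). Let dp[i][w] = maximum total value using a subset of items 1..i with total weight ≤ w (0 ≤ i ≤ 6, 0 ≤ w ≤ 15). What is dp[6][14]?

17

i\w   0   1   2   3   4   5   6   7   8   9  10  11  12  13  14  15
  0   0   0   0   0   0   0   0   0   0   0   0   0   0   0   0   0
  1   0   0   0   0   0   0   0   0   0   0   0   0  11  11  11  11
  2   0   0   0   0   0   0   0   0   0   0   0   0  11  11  11  11
  3   0   0   0   7   7   7   7   7   7   7   7   7  11  11  11  18
  4   0   6   6   7  13  13  13  13  13  13  13  13  13  17  17  18
  5   0   6   6   7  13  13  13  13  13  13  13  15  15  17  17  18
  6   0   6   6   7  13  13  13  13  13  13  13  15  15  17  17  18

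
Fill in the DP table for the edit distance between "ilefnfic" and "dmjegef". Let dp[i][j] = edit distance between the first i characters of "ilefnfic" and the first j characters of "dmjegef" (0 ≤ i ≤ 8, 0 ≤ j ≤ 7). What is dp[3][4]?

   ''  d  m  j  e  g  e  f
''  0  1  2  3  4  5  6  7
 i  1  1  2  3  4  5  6  7
 l  2  2  2  3  4  5  6  7
 e  3  3  3  3  3  4  5  6
 f  4  4  4  4  4  4  5  5
 n  5  5  5  5  5  5  5  6
 f  6  6  6  6  6  6  6  5
 i  7  7  7  7  7  7  7  6
 c  8  8  8  8  8  8  8  7

3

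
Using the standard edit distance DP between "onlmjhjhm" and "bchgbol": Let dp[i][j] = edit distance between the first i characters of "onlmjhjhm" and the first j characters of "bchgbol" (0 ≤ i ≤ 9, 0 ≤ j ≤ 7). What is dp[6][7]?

7

   ''  b  c  h  g  b  o  l
''  0  1  2  3  4  5  6  7
 o  1  1  2  3  4  5  5  6
 n  2  2  2  3  4  5  6  6
 l  3  3  3  3  4  5  6  6
 m  4  4  4  4  4  5  6  7
 j  5  5  5  5  5  5  6  7
 h  6  6  6  5  6  6  6  7
 j  7  7  7  6  6  7  7  7
 h  8  8  8  7  7  7  8  8
 m  9  9  9  8  8  8  8  9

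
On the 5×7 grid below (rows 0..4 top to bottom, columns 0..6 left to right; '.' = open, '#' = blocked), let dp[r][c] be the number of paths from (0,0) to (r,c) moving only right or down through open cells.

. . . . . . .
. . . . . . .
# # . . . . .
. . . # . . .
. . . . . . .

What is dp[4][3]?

3

r\c   0   1   2   3   4   5   6
  0   1   1   1   1   1   1   1
  1   1   2   3   4   5   6   7
  2   0   0   3   7  12  18  25
  3   0   0   3   0  12  30  55
  4   0   0   3   3  15  45 100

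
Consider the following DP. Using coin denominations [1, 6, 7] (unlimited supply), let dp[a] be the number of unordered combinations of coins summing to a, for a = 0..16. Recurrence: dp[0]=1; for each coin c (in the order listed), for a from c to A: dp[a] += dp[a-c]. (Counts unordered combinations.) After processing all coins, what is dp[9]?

after  coin     0     1     2     3     4     5     6     7     8     9    10    11    12    13    14    15    16
          1     1     1     1     1     1     1     1     1     1     1     1     1     1     1     1     1     1
          6     1     1     1     1     1     1     2     2     2     2     2     2     3     3     3     3     3
          7     1     1     1     1     1     1     2     3     3     3     3     3     4     5     6     6     6

3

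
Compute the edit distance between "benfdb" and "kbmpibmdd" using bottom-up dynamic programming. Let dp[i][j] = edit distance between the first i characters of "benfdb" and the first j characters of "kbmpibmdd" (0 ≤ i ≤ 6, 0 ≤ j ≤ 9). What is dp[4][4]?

   ''  k  b  m  p  i  b  m  d  d
''  0  1  2  3  4  5  6  7  8  9
 b  1  1  1  2  3  4  5  6  7  8
 e  2  2  2  2  3  4  5  6  7  8
 n  3  3  3  3  3  4  5  6  7  8
 f  4  4  4  4  4  4  5  6  7  8
 d  5  5  5  5  5  5  5  6  6  7
 b  6  6  5  6  6  6  5  6  7  7

4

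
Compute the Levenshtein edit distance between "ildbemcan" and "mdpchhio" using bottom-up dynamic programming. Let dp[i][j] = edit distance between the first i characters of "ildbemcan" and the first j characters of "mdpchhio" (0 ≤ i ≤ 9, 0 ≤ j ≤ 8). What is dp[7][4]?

5

   ''  m  d  p  c  h  h  i  o
''  0  1  2  3  4  5  6  7  8
 i  1  1  2  3  4  5  6  6  7
 l  2  2  2  3  4  5  6  7  7
 d  3  3  2  3  4  5  6  7  8
 b  4  4  3  3  4  5  6  7  8
 e  5  5  4  4  4  5  6  7  8
 m  6  5  5  5  5  5  6  7  8
 c  7  6  6  6  5  6  6  7  8
 a  8  7  7  7  6  6  7  7  8
 n  9  8  8  8  7  7  7  8  8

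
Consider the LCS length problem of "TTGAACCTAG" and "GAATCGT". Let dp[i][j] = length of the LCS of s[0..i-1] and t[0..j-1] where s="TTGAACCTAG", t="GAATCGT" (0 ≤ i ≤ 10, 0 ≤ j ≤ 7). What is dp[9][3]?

   ''  G  A  A  T  C  G  T
''  0  0  0  0  0  0  0  0
 T  0  0  0  0  1  1  1  1
 T  0  0  0  0  1  1  1  2
 G  0  1  1  1  1  1  2  2
 A  0  1  2  2  2  2  2  2
 A  0  1  2  3  3  3  3  3
 C  0  1  2  3  3  4  4  4
 C  0  1  2  3  3  4  4  4
 T  0  1  2  3  4  4  4  5
 A  0  1  2  3  4  4  4  5
 G  0  1  2  3  4  4  5  5

3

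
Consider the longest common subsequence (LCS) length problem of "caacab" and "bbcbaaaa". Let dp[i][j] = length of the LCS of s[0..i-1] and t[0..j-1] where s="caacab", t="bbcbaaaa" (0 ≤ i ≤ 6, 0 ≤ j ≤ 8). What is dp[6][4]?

2

   ''  b  b  c  b  a  a  a  a
''  0  0  0  0  0  0  0  0  0
 c  0  0  0  1  1  1  1  1  1
 a  0  0  0  1  1  2  2  2  2
 a  0  0  0  1  1  2  3  3  3
 c  0  0  0  1  1  2  3  3  3
 a  0  0  0  1  1  2  3  4  4
 b  0  1  1  1  2  2  3  4  4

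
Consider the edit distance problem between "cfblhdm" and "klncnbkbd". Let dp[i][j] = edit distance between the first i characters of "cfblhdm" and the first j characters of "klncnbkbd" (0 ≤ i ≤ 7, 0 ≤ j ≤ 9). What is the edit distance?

   ''  k  l  n  c  n  b  k  b  d
''  0  1  2  3  4  5  6  7  8  9
 c  1  1  2  3  3  4  5  6  7  8
 f  2  2  2  3  4  4  5  6  7  8
 b  3  3  3  3  4  5  4  5  6  7
 l  4  4  3  4  4  5  5  5  6  7
 h  5  5  4  4  5  5  6  6  6  7
 d  6  6  5  5  5  6  6  7  7  6
 m  7  7  6  6  6  6  7  7  8  7

7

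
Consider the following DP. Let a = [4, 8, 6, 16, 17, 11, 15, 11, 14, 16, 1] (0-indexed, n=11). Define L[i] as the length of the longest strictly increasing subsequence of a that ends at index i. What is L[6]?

4

   i    0    1    2    3    4    5    6    7    8    9   10
a[i]    4    8    6   16   17   11   15   11   14   16    1
L[i]    1    2    2    3    4    3    4    3    4    5    1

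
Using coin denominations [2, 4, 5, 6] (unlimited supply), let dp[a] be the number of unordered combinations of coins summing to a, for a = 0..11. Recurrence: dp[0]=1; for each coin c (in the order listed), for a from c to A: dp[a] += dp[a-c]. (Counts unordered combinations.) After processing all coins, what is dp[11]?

after  coin     0     1     2     3     4     5     6     7     8     9    10    11
          2     1     0     1     0     1     0     1     0     1     0     1     0
          4     1     0     1     0     2     0     2     0     3     0     3     0
          5     1     0     1     0     2     1     2     1     3     2     4     2
          6     1     0     1     0     2     1     3     1     4     2     6     3

3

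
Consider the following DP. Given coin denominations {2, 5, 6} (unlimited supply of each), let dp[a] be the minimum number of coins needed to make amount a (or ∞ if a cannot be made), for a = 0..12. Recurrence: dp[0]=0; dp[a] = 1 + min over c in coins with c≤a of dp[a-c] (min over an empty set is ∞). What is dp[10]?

2

 a  0  1  2  3  4  5  6  7  8  9 10 11 12
dp  0  -  1  -  2  1  1  2  2  3  2  2  2
(- denotes ∞ / unreachable)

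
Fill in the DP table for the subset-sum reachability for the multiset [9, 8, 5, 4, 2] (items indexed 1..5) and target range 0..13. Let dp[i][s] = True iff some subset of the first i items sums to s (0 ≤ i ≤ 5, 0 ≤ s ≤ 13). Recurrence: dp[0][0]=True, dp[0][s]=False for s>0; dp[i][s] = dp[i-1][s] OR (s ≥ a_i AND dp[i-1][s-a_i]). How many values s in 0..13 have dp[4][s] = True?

i\s   0   1   2   3   4   5   6   7   8   9  10  11  12  13
  0   T   F   F   F   F   F   F   F   F   F   F   F   F   F
  1   T   F   F   F   F   F   F   F   F   T   F   F   F   F
  2   T   F   F   F   F   F   F   F   T   T   F   F   F   F
  3   T   F   F   F   F   T   F   F   T   T   F   F   F   T
  4   T   F   F   F   T   T   F   F   T   T   F   F   T   T
  5   T   F   T   F   T   T   T   T   T   T   T   T   T   T

7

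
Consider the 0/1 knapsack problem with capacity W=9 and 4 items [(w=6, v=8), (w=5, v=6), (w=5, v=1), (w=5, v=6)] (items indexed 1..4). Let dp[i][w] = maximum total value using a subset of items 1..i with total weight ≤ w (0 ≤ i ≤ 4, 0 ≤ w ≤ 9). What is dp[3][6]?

8

i\w   0   1   2   3   4   5   6   7   8   9
  0   0   0   0   0   0   0   0   0   0   0
  1   0   0   0   0   0   0   8   8   8   8
  2   0   0   0   0   0   6   8   8   8   8
  3   0   0   0   0   0   6   8   8   8   8
  4   0   0   0   0   0   6   8   8   8   8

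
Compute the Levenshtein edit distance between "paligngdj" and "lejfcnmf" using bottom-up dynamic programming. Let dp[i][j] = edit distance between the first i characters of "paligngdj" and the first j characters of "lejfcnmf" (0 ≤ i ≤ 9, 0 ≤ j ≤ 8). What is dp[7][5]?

6

   ''  l  e  j  f  c  n  m  f
''  0  1  2  3  4  5  6  7  8
 p  1  1  2  3  4  5  6  7  8
 a  2  2  2  3  4  5  6  7  8
 l  3  2  3  3  4  5  6  7  8
 i  4  3  3  4  4  5  6  7  8
 g  5  4  4  4  5  5  6  7  8
 n  6  5  5  5  5  6  5  6  7
 g  7  6  6  6  6  6  6  6  7
 d  8  7  7  7  7  7  7  7  7
 j  9  8  8  7  8  8  8  8  8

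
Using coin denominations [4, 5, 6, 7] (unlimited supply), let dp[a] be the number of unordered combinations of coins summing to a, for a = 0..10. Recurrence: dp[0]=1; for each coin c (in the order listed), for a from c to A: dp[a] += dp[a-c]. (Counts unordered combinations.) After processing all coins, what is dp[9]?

1

after  coin     0     1     2     3     4     5     6     7     8     9    10
          4     1     0     0     0     1     0     0     0     1     0     0
          5     1     0     0     0     1     1     0     0     1     1     1
          6     1     0     0     0     1     1     1     0     1     1     2
          7     1     0     0     0     1     1     1     1     1     1     2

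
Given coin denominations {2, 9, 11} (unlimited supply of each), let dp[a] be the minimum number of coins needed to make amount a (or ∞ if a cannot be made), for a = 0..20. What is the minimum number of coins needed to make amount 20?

2

 a  0  1  2  3  4  5  6  7  8  9 10 11 12 13 14 15 16 17 18 19 20
dp  0  -  1  -  2  -  3  -  4  1  5  1  6  2  7  3  8  4  2  5  2
(- denotes ∞ / unreachable)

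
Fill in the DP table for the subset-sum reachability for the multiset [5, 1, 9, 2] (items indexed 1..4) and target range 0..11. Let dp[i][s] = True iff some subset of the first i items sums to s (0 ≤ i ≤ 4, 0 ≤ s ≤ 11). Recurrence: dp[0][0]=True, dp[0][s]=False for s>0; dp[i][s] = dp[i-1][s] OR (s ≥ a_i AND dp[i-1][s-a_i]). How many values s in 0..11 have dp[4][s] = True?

11

i\s   0   1   2   3   4   5   6   7   8   9  10  11
  0   T   F   F   F   F   F   F   F   F   F   F   F
  1   T   F   F   F   F   T   F   F   F   F   F   F
  2   T   T   F   F   F   T   T   F   F   F   F   F
  3   T   T   F   F   F   T   T   F   F   T   T   F
  4   T   T   T   T   F   T   T   T   T   T   T   T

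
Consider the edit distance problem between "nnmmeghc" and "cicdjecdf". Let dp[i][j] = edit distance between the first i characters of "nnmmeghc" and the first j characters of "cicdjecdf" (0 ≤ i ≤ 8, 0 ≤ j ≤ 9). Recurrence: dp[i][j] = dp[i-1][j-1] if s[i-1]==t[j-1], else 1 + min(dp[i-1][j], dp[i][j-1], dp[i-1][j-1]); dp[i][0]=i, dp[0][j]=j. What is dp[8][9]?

   ''  c  i  c  d  j  e  c  d  f
''  0  1  2  3  4  5  6  7  8  9
 n  1  1  2  3  4  5  6  7  8  9
 n  2  2  2  3  4  5  6  7  8  9
 m  3  3  3  3  4  5  6  7  8  9
 m  4  4  4  4  4  5  6  7  8  9
 e  5  5  5  5  5  5  5  6  7  8
 g  6  6  6  6  6  6  6  6  7  8
 h  7  7  7  7  7  7  7  7  7  8
 c  8  7  8  7  8  8  8  7  8  8

8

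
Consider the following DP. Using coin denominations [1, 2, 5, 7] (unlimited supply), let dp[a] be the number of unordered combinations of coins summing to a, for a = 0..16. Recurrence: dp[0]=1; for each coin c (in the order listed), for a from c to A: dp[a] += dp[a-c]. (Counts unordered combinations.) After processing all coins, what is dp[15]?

after  coin     0     1     2     3     4     5     6     7     8     9    10    11    12    13    14    15    16
          1     1     1     1     1     1     1     1     1     1     1     1     1     1     1     1     1     1
          2     1     1     2     2     3     3     4     4     5     5     6     6     7     7     8     8     9
          5     1     1     2     2     3     4     5     6     7     8    10    11    13    14    16    18    20
          7     1     1     2     2     3     4     5     7     8    10    12    14    17    19    23    26    30

26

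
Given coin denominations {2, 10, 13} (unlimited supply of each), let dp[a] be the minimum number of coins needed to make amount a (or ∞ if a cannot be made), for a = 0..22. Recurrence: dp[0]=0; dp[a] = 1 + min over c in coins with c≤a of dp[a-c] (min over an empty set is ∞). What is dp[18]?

5

 a  0  1  2  3  4  5  6  7  8  9 10 11 12 13 14 15 16 17 18 19 20 21 22
dp  0  -  1  -  2  -  3  -  4  -  1  -  2  1  3  2  4  3  5  4  2  5  3
(- denotes ∞ / unreachable)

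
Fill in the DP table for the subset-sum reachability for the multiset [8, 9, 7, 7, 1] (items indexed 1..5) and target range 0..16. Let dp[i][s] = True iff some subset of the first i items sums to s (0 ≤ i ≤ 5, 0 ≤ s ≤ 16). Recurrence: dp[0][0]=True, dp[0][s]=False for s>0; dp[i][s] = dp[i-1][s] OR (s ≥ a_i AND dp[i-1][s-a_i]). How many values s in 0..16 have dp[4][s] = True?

i\s   0   1   2   3   4   5   6   7   8   9  10  11  12  13  14  15  16
  0   T   F   F   F   F   F   F   F   F   F   F   F   F   F   F   F   F
  1   T   F   F   F   F   F   F   F   T   F   F   F   F   F   F   F   F
  2   T   F   F   F   F   F   F   F   T   T   F   F   F   F   F   F   F
  3   T   F   F   F   F   F   F   T   T   T   F   F   F   F   F   T   T
  4   T   F   F   F   F   F   F   T   T   T   F   F   F   F   T   T   T
  5   T   T   F   F   F   F   F   T   T   T   T   F   F   F   T   T   T

7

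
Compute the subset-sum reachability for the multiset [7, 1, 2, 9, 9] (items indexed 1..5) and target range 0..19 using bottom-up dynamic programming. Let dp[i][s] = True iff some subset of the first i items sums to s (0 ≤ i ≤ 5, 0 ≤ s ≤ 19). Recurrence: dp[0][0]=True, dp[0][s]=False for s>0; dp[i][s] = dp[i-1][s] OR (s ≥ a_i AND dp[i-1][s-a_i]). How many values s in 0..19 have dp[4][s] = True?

14

i\s   0   1   2   3   4   5   6   7   8   9  10  11  12  13  14  15  16  17  18  19
  0   T   F   F   F   F   F   F   F   F   F   F   F   F   F   F   F   F   F   F   F
  1   T   F   F   F   F   F   F   T   F   F   F   F   F   F   F   F   F   F   F   F
  2   T   T   F   F   F   F   F   T   T   F   F   F   F   F   F   F   F   F   F   F
  3   T   T   T   T   F   F   F   T   T   T   T   F   F   F   F   F   F   F   F   F
  4   T   T   T   T   F   F   F   T   T   T   T   T   T   F   F   F   T   T   T   T
  5   T   T   T   T   F   F   F   T   T   T   T   T   T   F   F   F   T   T   T   T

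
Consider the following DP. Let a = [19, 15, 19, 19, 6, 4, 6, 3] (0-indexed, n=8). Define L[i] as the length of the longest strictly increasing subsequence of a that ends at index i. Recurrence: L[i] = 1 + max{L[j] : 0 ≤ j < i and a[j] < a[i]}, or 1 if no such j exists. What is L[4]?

1

   i    0    1    2    3    4    5    6    7
a[i]   19   15   19   19    6    4    6    3
L[i]    1    1    2    2    1    1    2    1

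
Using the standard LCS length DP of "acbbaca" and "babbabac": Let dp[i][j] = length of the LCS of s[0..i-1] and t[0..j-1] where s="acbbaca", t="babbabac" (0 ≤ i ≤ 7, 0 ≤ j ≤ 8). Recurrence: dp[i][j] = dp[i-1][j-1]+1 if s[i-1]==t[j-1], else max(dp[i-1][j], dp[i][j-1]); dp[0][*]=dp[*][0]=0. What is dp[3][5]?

   ''  b  a  b  b  a  b  a  c
''  0  0  0  0  0  0  0  0  0
 a  0  0  1  1  1  1  1  1  1
 c  0  0  1  1  1  1  1  1  2
 b  0  1  1  2  2  2  2  2  2
 b  0  1  1  2  3  3  3  3  3
 a  0  1  2  2  3  4  4  4  4
 c  0  1  2  2  3  4  4  4  5
 a  0  1  2  2  3  4  4  5  5

2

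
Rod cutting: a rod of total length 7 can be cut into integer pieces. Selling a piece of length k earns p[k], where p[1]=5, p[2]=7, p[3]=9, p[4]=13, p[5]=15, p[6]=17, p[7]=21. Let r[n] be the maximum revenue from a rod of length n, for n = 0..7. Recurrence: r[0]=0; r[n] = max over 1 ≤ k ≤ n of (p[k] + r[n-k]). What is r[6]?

   n    0    1    2    3    4    5    6    7
r[n]    0    5   10   15   20   25   30   35

30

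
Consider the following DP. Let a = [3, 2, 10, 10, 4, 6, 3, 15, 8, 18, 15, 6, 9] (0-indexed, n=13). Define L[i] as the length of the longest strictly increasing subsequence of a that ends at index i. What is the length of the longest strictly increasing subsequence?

5

   i    0    1    2    3    4    5    6    7    8    9   10   11   12
a[i]    3    2   10   10    4    6    3   15    8   18   15    6    9
L[i]    1    1    2    2    2    3    2    4    4    5    5    3    5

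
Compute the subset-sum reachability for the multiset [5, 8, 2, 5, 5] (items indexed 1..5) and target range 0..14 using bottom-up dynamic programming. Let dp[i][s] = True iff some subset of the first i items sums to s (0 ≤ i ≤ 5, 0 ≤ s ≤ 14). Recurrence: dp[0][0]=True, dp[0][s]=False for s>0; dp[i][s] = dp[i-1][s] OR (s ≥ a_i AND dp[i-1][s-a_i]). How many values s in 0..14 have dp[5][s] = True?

8

i\s   0   1   2   3   4   5   6   7   8   9  10  11  12  13  14
  0   T   F   F   F   F   F   F   F   F   F   F   F   F   F   F
  1   T   F   F   F   F   T   F   F   F   F   F   F   F   F   F
  2   T   F   F   F   F   T   F   F   T   F   F   F   F   T   F
  3   T   F   T   F   F   T   F   T   T   F   T   F   F   T   F
  4   T   F   T   F   F   T   F   T   T   F   T   F   T   T   F
  5   T   F   T   F   F   T   F   T   T   F   T   F   T   T   F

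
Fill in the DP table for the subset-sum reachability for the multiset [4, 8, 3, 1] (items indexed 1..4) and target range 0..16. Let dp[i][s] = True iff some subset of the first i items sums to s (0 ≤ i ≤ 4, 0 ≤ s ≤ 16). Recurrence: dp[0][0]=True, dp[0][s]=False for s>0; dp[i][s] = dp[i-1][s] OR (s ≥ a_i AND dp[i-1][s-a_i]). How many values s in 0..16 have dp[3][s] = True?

8

i\s   0   1   2   3   4   5   6   7   8   9  10  11  12  13  14  15  16
  0   T   F   F   F   F   F   F   F   F   F   F   F   F   F   F   F   F
  1   T   F   F   F   T   F   F   F   F   F   F   F   F   F   F   F   F
  2   T   F   F   F   T   F   F   F   T   F   F   F   T   F   F   F   F
  3   T   F   F   T   T   F   F   T   T   F   F   T   T   F   F   T   F
  4   T   T   F   T   T   T   F   T   T   T   F   T   T   T   F   T   T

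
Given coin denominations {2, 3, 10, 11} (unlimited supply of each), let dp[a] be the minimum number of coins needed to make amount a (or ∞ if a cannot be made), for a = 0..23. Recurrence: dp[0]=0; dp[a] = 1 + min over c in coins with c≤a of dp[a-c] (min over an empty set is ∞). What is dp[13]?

2

 a  0  1  2  3  4  5  6  7  8  9 10 11 12 13 14 15 16 17 18 19 20 21 22 23
dp  0  -  1  1  2  2  2  3  3  3  1  1  2  2  2  3  3  3  4  4  2  2  2  3
(- denotes ∞ / unreachable)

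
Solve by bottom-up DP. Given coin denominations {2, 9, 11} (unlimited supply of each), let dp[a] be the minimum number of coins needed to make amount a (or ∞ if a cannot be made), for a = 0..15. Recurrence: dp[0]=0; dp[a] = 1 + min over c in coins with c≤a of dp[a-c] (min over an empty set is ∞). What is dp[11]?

 a  0  1  2  3  4  5  6  7  8  9 10 11 12 13 14 15
dp  0  -  1  -  2  -  3  -  4  1  5  1  6  2  7  3
(- denotes ∞ / unreachable)

1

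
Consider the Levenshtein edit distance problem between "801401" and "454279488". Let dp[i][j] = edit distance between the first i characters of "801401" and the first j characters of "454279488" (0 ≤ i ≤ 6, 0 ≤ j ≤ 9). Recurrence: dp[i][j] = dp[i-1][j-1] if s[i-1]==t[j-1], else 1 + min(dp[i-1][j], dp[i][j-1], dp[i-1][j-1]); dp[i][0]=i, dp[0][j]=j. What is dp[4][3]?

3

   ''  4  5  4  2  7  9  4  8  8
''  0  1  2  3  4  5  6  7  8  9
 8  1  1  2  3  4  5  6  7  7  8
 0  2  2  2  3  4  5  6  7  8  8
 1  3  3  3  3  4  5  6  7  8  9
 4  4  3  4  3  4  5  6  6  7  8
 0  5  4  4  4  4  5  6  7  7  8
 1  6  5  5  5  5  5  6  7  8  8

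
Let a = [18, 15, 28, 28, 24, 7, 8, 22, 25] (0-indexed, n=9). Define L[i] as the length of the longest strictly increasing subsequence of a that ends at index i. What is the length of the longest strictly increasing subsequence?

4

   i    0    1    2    3    4    5    6    7    8
a[i]   18   15   28   28   24    7    8   22   25
L[i]    1    1    2    2    2    1    2    3    4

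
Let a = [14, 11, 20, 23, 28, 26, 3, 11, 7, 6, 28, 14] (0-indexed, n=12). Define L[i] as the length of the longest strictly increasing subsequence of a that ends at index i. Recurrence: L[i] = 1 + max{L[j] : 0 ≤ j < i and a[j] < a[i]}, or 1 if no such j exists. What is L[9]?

2

   i    0    1    2    3    4    5    6    7    8    9   10   11
a[i]   14   11   20   23   28   26    3   11    7    6   28   14
L[i]    1    1    2    3    4    4    1    2    2    2    5    3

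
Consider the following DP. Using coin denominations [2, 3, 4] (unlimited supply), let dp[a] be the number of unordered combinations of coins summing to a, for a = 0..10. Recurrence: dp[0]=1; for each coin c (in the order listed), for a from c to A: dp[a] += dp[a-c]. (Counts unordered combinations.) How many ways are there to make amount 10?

5

after  coin     0     1     2     3     4     5     6     7     8     9    10
          2     1     0     1     0     1     0     1     0     1     0     1
          3     1     0     1     1     1     1     2     1     2     2     2
          4     1     0     1     1     2     1     3     2     4     3     5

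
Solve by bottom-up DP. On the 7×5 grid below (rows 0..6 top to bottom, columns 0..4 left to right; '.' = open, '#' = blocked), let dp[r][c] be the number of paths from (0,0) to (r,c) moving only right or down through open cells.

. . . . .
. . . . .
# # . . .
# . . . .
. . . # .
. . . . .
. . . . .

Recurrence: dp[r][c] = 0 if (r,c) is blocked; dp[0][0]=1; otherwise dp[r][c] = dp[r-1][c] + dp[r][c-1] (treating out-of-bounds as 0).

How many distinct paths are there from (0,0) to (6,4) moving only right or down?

r\c   0   1   2   3   4
  0   1   1   1   1   1
  1   1   2   3   4   5
  2   0   0   3   7  12
  3   0   0   3  10  22
  4   0   0   3   0  22
  5   0   0   3   3  25
  6   0   0   3   6  31

31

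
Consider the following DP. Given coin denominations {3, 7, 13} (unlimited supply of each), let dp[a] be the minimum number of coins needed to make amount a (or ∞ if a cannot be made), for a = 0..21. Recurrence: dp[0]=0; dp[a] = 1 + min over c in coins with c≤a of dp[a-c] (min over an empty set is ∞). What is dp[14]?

 a  0  1  2  3  4  5  6  7  8  9 10 11 12 13 14 15 16 17 18 19 20 21
dp  0  -  -  1  -  -  2  1  -  3  2  -  4  1  2  5  2  3  6  3  2  3
(- denotes ∞ / unreachable)

2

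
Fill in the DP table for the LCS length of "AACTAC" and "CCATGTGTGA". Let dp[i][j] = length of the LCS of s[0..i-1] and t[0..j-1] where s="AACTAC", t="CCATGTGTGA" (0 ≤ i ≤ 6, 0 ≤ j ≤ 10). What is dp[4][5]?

   ''  C  C  A  T  G  T  G  T  G  A
''  0  0  0  0  0  0  0  0  0  0  0
 A  0  0  0  1  1  1  1  1  1  1  1
 A  0  0  0  1  1  1  1  1  1  1  2
 C  0  1  1  1  1  1  1  1  1  1  2
 T  0  1  1  1  2  2  2  2  2  2  2
 A  0  1  1  2  2  2  2  2  2  2  3
 C  0  1  2  2  2  2  2  2  2  2  3

2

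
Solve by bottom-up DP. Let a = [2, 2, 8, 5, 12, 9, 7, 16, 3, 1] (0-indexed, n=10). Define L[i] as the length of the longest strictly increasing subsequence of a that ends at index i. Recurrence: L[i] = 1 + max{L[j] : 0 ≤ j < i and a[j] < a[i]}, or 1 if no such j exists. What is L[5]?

3

   i    0    1    2    3    4    5    6    7    8    9
a[i]    2    2    8    5   12    9    7   16    3    1
L[i]    1    1    2    2    3    3    3    4    2    1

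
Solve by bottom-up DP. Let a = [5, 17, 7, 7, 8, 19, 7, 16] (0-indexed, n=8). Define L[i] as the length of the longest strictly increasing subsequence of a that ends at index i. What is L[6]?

   i    0    1    2    3    4    5    6    7
a[i]    5   17    7    7    8   19    7   16
L[i]    1    2    2    2    3    4    2    4

2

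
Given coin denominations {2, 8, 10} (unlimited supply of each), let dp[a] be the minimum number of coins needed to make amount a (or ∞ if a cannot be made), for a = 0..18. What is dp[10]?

 a  0  1  2  3  4  5  6  7  8  9 10 11 12 13 14 15 16 17 18
dp  0  -  1  -  2  -  3  -  1  -  1  -  2  -  3  -  2  -  2
(- denotes ∞ / unreachable)

1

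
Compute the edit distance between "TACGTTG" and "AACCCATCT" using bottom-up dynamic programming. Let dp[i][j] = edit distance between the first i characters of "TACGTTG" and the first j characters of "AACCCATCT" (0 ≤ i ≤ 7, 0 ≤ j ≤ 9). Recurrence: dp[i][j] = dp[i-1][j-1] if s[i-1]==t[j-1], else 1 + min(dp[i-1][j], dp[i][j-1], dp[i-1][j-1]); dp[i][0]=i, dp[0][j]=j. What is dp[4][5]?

3

   ''  A  A  C  C  C  A  T  C  T
''  0  1  2  3  4  5  6  7  8  9
 T  1  1  2  3  4  5  6  6  7  8
 A  2  1  1  2  3  4  5  6  7  8
 C  3  2  2  1  2  3  4  5  6  7
 G  4  3  3  2  2  3  4  5  6  7
 T  5  4  4  3  3  3  4  4  5  6
 T  6  5  5  4  4  4  4  4  5  5
 G  7  6  6  5  5  5  5  5  5  6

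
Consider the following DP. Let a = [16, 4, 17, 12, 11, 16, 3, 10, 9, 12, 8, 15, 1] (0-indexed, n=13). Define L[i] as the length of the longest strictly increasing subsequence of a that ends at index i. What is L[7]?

2

   i    0    1    2    3    4    5    6    7    8    9   10   11   12
a[i]   16    4   17   12   11   16    3   10    9   12    8   15    1
L[i]    1    1    2    2    2    3    1    2    2    3    2    4    1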